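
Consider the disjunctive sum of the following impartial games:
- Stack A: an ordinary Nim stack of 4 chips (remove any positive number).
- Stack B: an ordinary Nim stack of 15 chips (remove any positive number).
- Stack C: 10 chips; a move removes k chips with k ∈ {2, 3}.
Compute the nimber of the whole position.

11

Stack A is a plain Nim stack of size 4, so its Grundy value is 4.
Stack B is a plain Nim stack of size 15, so its Grundy value is 15.
Build the Grundy sequence for stack C with g(k) = mex{g(k−s) : s ∈ {2, 3}, s ≤ k}:
k:     0  1  2  3  4  5  6  7  8  9 10
g(k):  0  0  1  1  2  0  0  1  1  2  0
So g(10) = 0.
The value of a disjunctive sum is the nim-sum of the parts.
Combined value = 4 XOR 15 XOR 0 = 11.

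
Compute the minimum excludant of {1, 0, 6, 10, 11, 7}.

2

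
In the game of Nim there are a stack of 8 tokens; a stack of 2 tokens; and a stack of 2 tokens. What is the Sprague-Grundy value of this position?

8

Bitwise XOR of the heap sizes:
  1000  (8)
  0010  (2)
  0010  (2)
  ----
  1000  (8)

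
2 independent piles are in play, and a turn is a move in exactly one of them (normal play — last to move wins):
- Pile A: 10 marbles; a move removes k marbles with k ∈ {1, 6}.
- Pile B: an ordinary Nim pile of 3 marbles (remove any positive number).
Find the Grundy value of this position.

Grundy values for pile A (subtraction set {1, 6}):
g(0) = mex{} = 0
g(1) = mex{0} = 1
g(2) = mex{1} = 0
g(3) = mex{0} = 1
g(4) = mex{1} = 0
g(5) = mex{0} = 1
g(6) = mex{0,1} = 2
g(7) = mex{1,2} = 0
g(8) = mex{0} = 1
g(9) = mex{1} = 0
g(10) = mex{0} = 1
So g(10) = 1.
Pile B is a plain Nim pile of size 3, so its Grundy value is 3.
The value of a disjunctive sum is the nim-sum of the parts.
Combined value = 1 XOR 3 = 2.

2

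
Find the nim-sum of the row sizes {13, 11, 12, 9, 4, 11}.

12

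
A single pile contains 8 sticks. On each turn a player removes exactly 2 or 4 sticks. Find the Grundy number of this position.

1

Grundy values for subtraction set {2, 4}:
k:     0  1  2  3  4  5  6  7  8
g(k):  0  0  1  1  2  2  0  0  1
So g(8) = 1.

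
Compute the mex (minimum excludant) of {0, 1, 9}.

2

The values 0, 1 are all present; 2 is the first non-negative integer missing from the set.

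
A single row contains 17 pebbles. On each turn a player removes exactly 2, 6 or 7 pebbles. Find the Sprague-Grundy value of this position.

0

Grundy values for subtraction set {2, 6, 7}:
k:     0  1  2  3  4  5  6  7  8  9 10 11 12 13 14 15 16 17
g(k):  0  0  1  1  0  0  1  1  2  0  3  1  2  0  0  1  1  0
So g(17) = 0.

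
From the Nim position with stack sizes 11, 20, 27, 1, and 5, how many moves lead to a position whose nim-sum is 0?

0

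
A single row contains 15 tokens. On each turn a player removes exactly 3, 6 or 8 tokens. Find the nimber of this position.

1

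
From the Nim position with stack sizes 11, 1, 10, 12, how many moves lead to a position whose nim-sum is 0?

3

Nim-sum: 11 XOR 1 XOR 10 XOR 12 = 12.
The overall nim-sum is X = 12. A stack of size p has a winning move iff p XOR X < p (reduce it to p XOR X).
  11: 11 XOR 12 = 7 < 11 — winning move (to 7).
  1: 1 XOR 12 = 13 ≥ 1 — no move.
  10: 10 XOR 12 = 6 < 10 — winning move (to 6).
  12: 12 XOR 12 = 0 < 12 — winning move (to 0).
That gives 3 winning moves.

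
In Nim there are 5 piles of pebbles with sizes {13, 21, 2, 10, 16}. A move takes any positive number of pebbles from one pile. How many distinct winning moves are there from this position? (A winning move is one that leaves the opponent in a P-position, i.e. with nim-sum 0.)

Write each in binary and XOR column by column:
  01101  (13)
  10101  (21)
  00010  (2)
  01010  (10)
  10000  (16)
  -----
  00000  (0)
The nim-sum is already 0, so every move leaves a nonzero nim-sum — there are no winning moves.

0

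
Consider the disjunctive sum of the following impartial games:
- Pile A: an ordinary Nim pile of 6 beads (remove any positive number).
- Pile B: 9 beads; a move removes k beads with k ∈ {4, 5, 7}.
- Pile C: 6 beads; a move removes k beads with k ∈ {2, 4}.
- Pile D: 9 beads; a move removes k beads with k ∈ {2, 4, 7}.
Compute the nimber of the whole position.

Pile A is a plain Nim pile of size 6, so its Grundy value is 6.
Grundy values for pile B (subtraction set {4, 5, 7}):
k:     0  1  2  3  4  5  6  7  8  9
g(k):  0  0  0  0  1  1  1  1  2  2
So g(9) = 2.
Grundy values for pile C (subtraction set {2, 4}):
k:     0  1  2  3  4  5  6
g(k):  0  0  1  1  2  2  0
So g(6) = 0.
Grundy values for pile D (subtraction set {2, 4, 7}):
k:     0  1  2  3  4  5  6  7  8  9
g(k):  0  0  1  1  2  2  0  3  1  0
So g(9) = 0.
By the Sprague-Grundy theorem, the Grundy value of a sum of independent games is the XOR of the component values.
Combined value = 6 XOR 2 XOR 0 XOR 0 = 4.

4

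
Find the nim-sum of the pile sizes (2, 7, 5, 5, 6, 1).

Nim-sum: 2 ^ 7 ^ 5 ^ 5 ^ 6 ^ 1 = 2.

2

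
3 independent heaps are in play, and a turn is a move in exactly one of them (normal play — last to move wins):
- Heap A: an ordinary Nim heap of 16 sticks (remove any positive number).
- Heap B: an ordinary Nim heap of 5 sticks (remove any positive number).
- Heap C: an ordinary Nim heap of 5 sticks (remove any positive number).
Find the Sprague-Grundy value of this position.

Heap A is a plain Nim heap of size 16, so its Grundy value is 16.
Heap B is a plain Nim heap of size 5, so its Grundy value is 5.
Heap C is a plain Nim heap of size 5, so its Grundy value is 5.
By the Sprague-Grundy theorem, the Grundy value of a sum of independent games is the XOR of the component values.
Combined value = 16 ⊕ 5 ⊕ 5 = 16.

16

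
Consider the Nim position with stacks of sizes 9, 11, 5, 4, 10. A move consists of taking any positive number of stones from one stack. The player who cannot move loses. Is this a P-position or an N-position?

Compute the nim-sum pairwise:
9 ⊕ 11 = 2
2 ⊕ 5 = 7
7 ⊕ 4 = 3
3 ⊕ 10 = 9
The nim-sum is 9 ≠ 0, so this is an N-position: the player to move can win.

N-position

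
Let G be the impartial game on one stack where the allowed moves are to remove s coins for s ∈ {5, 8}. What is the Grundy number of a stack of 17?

0

Compute g(0), g(1), … for moves {5, 8}:
k:     0  1  2  3  4  5  6  7  8  9 10 11 12 13 14 15 16 17
g(k):  0  0  0  0  0  1  1  1  1  1  2  2  2  0  0  0  0  0
So g(17) = 0.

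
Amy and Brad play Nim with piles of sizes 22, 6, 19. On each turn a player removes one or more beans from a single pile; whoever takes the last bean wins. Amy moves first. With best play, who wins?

Compute the nim-sum pairwise:
22 XOR 6 = 16
16 XOR 19 = 3
The nim-sum is 3 ≠ 0, so this is an N-position: the player to move can win; Amy has a winning move.

Amy wins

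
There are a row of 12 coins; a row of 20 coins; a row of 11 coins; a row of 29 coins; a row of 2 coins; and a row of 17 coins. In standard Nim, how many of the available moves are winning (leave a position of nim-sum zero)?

3

In binary:
  01100  (12)
  10100  (20)
  01011  (11)
  11101  (29)
  00010  (2)
  10001  (17)
  -----
  11101  (29)
The overall nim-sum is X = 29. A row of size p has a winning move iff p XOR X < p (reduce it to p XOR X).
  12: 12 XOR 29 = 17 ≥ 12 — no move.
  20: 20 XOR 29 = 9 < 20 — winning move (to 9).
  11: 11 XOR 29 = 22 ≥ 11 — no move.
  29: 29 XOR 29 = 0 < 29 — winning move (to 0).
  2: 2 XOR 29 = 31 ≥ 2 — no move.
  17: 17 XOR 29 = 12 < 17 — winning move (to 12).
That gives 3 winning moves.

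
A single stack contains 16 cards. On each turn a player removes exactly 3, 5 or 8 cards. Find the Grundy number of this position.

Grundy values for subtraction set {3, 5, 8}:
k:     0  1  2  3  4  5  6  7  8  9 10 11 12 13 14 15 16
g(k):  0  0  0  1  1  1  2  2  2  3  3  0  0  0  1  1  1
So g(16) = 1.

1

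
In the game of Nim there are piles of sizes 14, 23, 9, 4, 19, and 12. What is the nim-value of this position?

11

Nim-sum: 14 ⊕ 23 ⊕ 9 ⊕ 4 ⊕ 19 ⊕ 12 = 11.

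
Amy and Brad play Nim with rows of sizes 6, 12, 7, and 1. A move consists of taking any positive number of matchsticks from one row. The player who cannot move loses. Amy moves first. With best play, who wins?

Amy wins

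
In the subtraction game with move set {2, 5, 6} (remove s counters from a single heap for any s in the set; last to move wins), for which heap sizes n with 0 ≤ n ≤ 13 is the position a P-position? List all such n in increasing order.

Build the Grundy sequence with g(k) = mex{g(k−s) : s ∈ {2, 5, 6}, s ≤ k}:
g(0) = mex{} = 0
g(1) = mex{} = 0
g(2) = mex{0} = 1
g(3) = mex{0} = 1
g(4) = mex{1} = 0
g(5) = mex{0,1} = 2
g(6) = mex{0} = 1
g(7) = mex{0,1,2} = 3
g(8) = mex{1} = 0
g(9) = mex{0,1,3} = 2
g(10) = mex{0,2} = 1
g(11) = mex{1,2} = 0
g(12) = mex{1,3} = 0
g(13) = mex{0,3} = 1
The P-positions (g = 0) in 0..13 are 0, 1, 4, 8, 11, 12.

0, 1, 4, 8, 11, 12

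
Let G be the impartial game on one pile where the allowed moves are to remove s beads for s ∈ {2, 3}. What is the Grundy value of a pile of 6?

0

Compute g(0), g(1), … for moves {2, 3}:
g(0) = mex{} = 0
g(1) = mex{} = 0
g(2) = mex{0} = 1
g(3) = mex{0} = 1
g(4) = mex{0,1} = 2
g(5) = mex{1} = 0
g(6) = mex{1,2} = 0
So g(6) = 0.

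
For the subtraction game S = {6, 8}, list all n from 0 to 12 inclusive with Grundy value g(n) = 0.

0, 1, 2, 3, 4, 5

Compute g(0), g(1), … for moves {6, 8}:
k:     0  1  2  3  4  5  6  7  8  9 10 11 12
g(k):  0  0  0  0  0  0  1  1  1  1  1  1  2
The P-positions (g = 0) in 0..12 are 0, 1, 2, 3, 4, 5.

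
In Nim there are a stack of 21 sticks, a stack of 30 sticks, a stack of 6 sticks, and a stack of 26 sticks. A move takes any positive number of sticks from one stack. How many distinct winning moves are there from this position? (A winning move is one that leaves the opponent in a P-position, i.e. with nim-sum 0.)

3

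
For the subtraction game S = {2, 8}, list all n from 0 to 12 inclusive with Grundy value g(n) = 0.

0, 1, 4, 5, 10, 11

Grundy values for subtraction set {2, 8}:
k:     0  1  2  3  4  5  6  7  8  9 10 11 12
g(k):  0  0  1  1  0  0  1  1  2  2  0  0  1
The P-positions (g = 0) in 0..12 are 0, 1, 4, 5, 10, 11.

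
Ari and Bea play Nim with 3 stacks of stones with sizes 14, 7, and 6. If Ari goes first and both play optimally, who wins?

Ari wins

Compute the nim-sum pairwise:
14 ⊕ 7 = 9
9 ⊕ 6 = 15
The nim-sum is 15 ≠ 0, so this is an N-position: the player to move can win; Ari has a winning move.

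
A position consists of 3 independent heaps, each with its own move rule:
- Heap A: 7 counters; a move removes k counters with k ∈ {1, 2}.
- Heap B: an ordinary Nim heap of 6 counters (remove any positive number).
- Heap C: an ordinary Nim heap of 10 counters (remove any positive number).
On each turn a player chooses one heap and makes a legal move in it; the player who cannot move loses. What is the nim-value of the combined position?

Build the Grundy sequence for heap A with g(k) = mex{g(k−s) : s ∈ {1, 2}, s ≤ k}:
g(0) = mex{} = 0
g(1) = mex{0} = 1
g(2) = mex{0,1} = 2
g(3) = mex{1,2} = 0
g(4) = mex{0,2} = 1
g(5) = mex{0,1} = 2
g(6) = mex{1,2} = 0
g(7) = mex{0,2} = 1
So g(7) = 1.
Heap B is a plain Nim heap of size 6, so its Grundy value is 6.
Heap C is a plain Nim heap of size 10, so its Grundy value is 10.
The value of a disjunctive sum is the nim-sum of the parts.
Combined value = 1 XOR 6 XOR 10 = 13.

13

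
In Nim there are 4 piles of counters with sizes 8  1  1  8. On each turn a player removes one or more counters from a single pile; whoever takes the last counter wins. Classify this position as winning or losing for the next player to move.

Losing position

Compute the nim-sum pairwise:
8 XOR 1 = 9
9 XOR 1 = 8
8 XOR 8 = 0
The nim-sum is 0, so this is a P-position: the player to move is in a losing position under optimal play.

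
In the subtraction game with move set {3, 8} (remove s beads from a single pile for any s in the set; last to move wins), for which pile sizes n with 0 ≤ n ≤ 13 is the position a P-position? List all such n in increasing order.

0, 1, 2, 6, 7, 11, 12, 13

Grundy values for subtraction set {3, 8}:
k:     0  1  2  3  4  5  6  7  8  9 10 11 12 13
g(k):  0  0  0  1  1  1  0  0  2  1  1  0  0  0
The P-positions (g = 0) in 0..13 are 0, 1, 2, 6, 7, 11, 12, 13.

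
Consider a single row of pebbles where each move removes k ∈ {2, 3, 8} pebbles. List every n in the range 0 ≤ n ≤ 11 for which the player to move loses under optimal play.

0, 1, 5, 6, 10, 11

Build the Grundy sequence with g(k) = mex{g(k−s) : s ∈ {2, 3, 8}, s ≤ k}:
k:     0  1  2  3  4  5  6  7  8  9 10 11
g(k):  0  0  1  1  2  0  0  1  1  2  0  0
The P-positions (g = 0) in 0..11 are 0, 1, 5, 6, 10, 11.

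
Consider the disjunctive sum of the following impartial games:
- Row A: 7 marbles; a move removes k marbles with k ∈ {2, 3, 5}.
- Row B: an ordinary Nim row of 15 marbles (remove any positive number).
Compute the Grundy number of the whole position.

15

Build the Grundy sequence for row A with g(k) = mex{g(k−s) : s ∈ {2, 3, 5}, s ≤ k}:
k:     0  1  2  3  4  5  6  7
g(k):  0  0  1  1  2  2  3  0
So g(7) = 0.
Row B is a plain Nim row of size 15, so its Grundy value is 15.
By the Sprague-Grundy theorem, the Grundy value of a sum of independent games is the XOR of the component values.
Combined value = 0 ⊕ 15 = 15.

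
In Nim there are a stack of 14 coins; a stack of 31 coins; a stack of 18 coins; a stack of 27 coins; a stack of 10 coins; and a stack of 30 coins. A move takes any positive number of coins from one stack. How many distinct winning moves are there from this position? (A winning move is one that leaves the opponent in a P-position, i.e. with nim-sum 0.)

5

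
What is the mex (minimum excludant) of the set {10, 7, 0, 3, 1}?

The values 0, 1 are all present; 2 is the first non-negative integer missing from the set.

2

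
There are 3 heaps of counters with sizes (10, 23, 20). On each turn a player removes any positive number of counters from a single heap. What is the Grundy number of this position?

9

Compute the nim-sum pairwise:
10 ^ 23 = 29
29 ^ 20 = 9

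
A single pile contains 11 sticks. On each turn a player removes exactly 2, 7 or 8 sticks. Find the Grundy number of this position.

3

Build the Grundy sequence with g(k) = mex{g(k−s) : s ∈ {2, 7, 8}, s ≤ k}:
g(0) = mex{} = 0
g(1) = mex{} = 0
g(2) = mex{0} = 1
g(3) = mex{0} = 1
g(4) = mex{1} = 0
g(5) = mex{1} = 0
g(6) = mex{0} = 1
g(7) = mex{0} = 1
g(8) = mex{0,1} = 2
g(9) = mex{0,1} = 2
g(10) = mex{1,2} = 0
g(11) = mex{0,1,2} = 3
So g(11) = 3.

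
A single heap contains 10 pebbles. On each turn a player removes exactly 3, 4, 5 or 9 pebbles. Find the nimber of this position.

3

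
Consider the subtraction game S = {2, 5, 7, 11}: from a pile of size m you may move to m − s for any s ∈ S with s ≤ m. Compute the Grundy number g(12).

1

Grundy values for subtraction set {2, 5, 7, 11}:
g(0) = mex{} = 0
g(1) = mex{} = 0
g(2) = mex{0} = 1
g(3) = mex{0} = 1
g(4) = mex{1} = 0
g(5) = mex{0,1} = 2
g(6) = mex{0} = 1
g(7) = mex{0,1,2} = 3
g(8) = mex{0,1} = 2
g(9) = mex{0,1,3} = 2
g(10) = mex{1,2} = 0
g(11) = mex{0,1,2} = 3
g(12) = mex{0,2,3} = 1
So g(12) = 1.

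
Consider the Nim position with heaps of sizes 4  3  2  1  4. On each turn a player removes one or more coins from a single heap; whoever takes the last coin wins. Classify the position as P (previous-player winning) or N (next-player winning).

P-position

Bitwise XOR of the heap sizes:
  100  (4)
  011  (3)
  010  (2)
  001  (1)
  100  (4)
  ---
  000  (0)
The nim-sum is 0, so this is a P-position: the player to move is in a losing position under optimal play.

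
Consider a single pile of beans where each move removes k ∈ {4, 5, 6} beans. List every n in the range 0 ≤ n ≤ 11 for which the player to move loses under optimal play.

0, 1, 2, 3, 10, 11

Grundy values for subtraction set {4, 5, 6}:
k:     0  1  2  3  4  5  6  7  8  9 10 11
g(k):  0  0  0  0  1  1  1  1  2  2  0  0
The P-positions (g = 0) in 0..11 are 0, 1, 2, 3, 10, 11.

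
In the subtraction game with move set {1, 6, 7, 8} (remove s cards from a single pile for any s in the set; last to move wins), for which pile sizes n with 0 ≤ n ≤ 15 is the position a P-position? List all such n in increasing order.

Grundy values for subtraction set {1, 6, 7, 8}:
k:     0  1  2  3  4  5  6  7  8  9 10 11 12 13 14 15
g(k):  0  1  0  1  0  1  2  3  2  3  2  3  4  0  1  0
The P-positions (g = 0) in 0..15 are 0, 2, 4, 13, 15.

0, 2, 4, 13, 15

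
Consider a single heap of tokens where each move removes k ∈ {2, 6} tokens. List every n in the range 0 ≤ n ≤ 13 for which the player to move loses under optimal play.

Grundy values for subtraction set {2, 6}:
k:     0  1  2  3  4  5  6  7  8  9 10 11 12 13
g(k):  0  0  1  1  0  0  1  1  0  0  1  1  0  0
The P-positions (g = 0) in 0..13 are 0, 1, 4, 5, 8, 9, 12, 13.

0, 1, 4, 5, 8, 9, 12, 13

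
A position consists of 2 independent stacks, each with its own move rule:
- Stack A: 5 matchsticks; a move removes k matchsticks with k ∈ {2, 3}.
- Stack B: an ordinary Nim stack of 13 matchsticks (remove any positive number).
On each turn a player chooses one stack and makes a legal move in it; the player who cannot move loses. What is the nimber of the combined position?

13

Build the Grundy sequence for stack A with g(k) = mex{g(k−s) : s ∈ {2, 3}, s ≤ k}:
k:     0  1  2  3  4  5
g(k):  0  0  1  1  2  0
So g(5) = 0.
Stack B is a plain Nim stack of size 13, so its Grundy value is 13.
By the Sprague-Grundy theorem, the Grundy value of a sum of independent games is the XOR of the component values.
Combined value = 0 ⊕ 13 = 13.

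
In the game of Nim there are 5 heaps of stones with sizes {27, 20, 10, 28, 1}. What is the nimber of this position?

24

Bitwise XOR of the heap sizes:
  11011  (27)
  10100  (20)
  01010  (10)
  11100  (28)
  00001  (1)
  -----
  11000  (24)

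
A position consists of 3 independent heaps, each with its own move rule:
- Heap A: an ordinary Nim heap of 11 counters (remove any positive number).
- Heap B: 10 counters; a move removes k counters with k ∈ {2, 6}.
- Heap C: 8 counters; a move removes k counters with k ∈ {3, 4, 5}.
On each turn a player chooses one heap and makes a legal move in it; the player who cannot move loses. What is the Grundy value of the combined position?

Heap A is a plain Nim heap of size 11, so its Grundy value is 11.
For heap B, compute g(0), g(1), … with moves {2, 6}:
g(0) = mex{} = 0
g(1) = mex{} = 0
g(2) = mex{0} = 1
g(3) = mex{0} = 1
g(4) = mex{1} = 0
g(5) = mex{1} = 0
g(6) = mex{0} = 1
g(7) = mex{0} = 1
g(8) = mex{1} = 0
g(9) = mex{1} = 0
g(10) = mex{0} = 1
So g(10) = 1.
Build the Grundy sequence for heap C with g(k) = mex{g(k−s) : s ∈ {3, 4, 5}, s ≤ k}:
g(0) = mex{} = 0
g(1) = mex{} = 0
g(2) = mex{} = 0
g(3) = mex{0} = 1
g(4) = mex{0} = 1
g(5) = mex{0} = 1
g(6) = mex{0,1} = 2
g(7) = mex{0,1} = 2
g(8) = mex{1} = 0
So g(8) = 0.
The value of a disjunctive sum is the nim-sum of the parts.
Combined value = 11 ⊕ 1 ⊕ 0 = 10.

10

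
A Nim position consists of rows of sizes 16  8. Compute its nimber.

In binary:
  10000  (16)
  01000  (8)
  -----
  11000  (24)

24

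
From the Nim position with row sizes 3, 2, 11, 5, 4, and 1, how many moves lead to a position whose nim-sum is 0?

1

Nim-sum: 3 ^ 2 ^ 11 ^ 5 ^ 4 ^ 1 = 10.
The overall nim-sum is X = 10. A row of size p has a winning move iff p XOR X < p (reduce it to p XOR X).
  3: 3 XOR 10 = 9 ≥ 3 — no move.
  2: 2 XOR 10 = 8 ≥ 2 — no move.
  11: 11 XOR 10 = 1 < 11 — winning move (to 1).
  5: 5 XOR 10 = 15 ≥ 5 — no move.
  4: 4 XOR 10 = 14 ≥ 4 — no move.
  1: 1 XOR 10 = 11 ≥ 1 — no move.
That gives 1 winning move.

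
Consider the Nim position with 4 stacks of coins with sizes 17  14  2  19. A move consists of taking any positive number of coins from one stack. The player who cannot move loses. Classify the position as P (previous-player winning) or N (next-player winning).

N-position

In binary:
  10001  (17)
  01110  (14)
  00010  (2)
  10011  (19)
  -----
  01110  (14)
The nim-sum is 14 ≠ 0, so this is an N-position: the player to move can win.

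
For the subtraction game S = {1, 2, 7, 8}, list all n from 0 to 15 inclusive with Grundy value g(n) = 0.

Grundy values for subtraction set {1, 2, 7, 8}:
k:     0  1  2  3  4  5  6  7  8  9 10 11 12 13 14 15
g(k):  0  1  2  0  1  2  0  1  2  0  1  2  0  1  2  0
The P-positions (g = 0) in 0..15 are 0, 3, 6, 9, 12, 15.

0, 3, 6, 9, 12, 15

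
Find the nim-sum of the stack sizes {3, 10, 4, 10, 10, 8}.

5

Write each in binary and XOR column by column:
  0011  (3)
  1010  (10)
  0100  (4)
  1010  (10)
  1010  (10)
  1000  (8)
  ----
  0101  (5)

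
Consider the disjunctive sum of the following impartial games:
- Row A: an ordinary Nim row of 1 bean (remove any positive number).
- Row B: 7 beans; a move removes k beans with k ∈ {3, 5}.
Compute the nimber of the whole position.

3

Row A is a plain Nim row of size 1, so its Grundy value is 1.
Build the Grundy sequence for row B with g(k) = mex{g(k−s) : s ∈ {3, 5}, s ≤ k}:
g(0) = mex{} = 0
g(1) = mex{} = 0
g(2) = mex{} = 0
g(3) = mex{0} = 1
g(4) = mex{0} = 1
g(5) = mex{0} = 1
g(6) = mex{0,1} = 2
g(7) = mex{0,1} = 2
So g(7) = 2.
The value of a disjunctive sum is the nim-sum of the parts.
Combined value = 1 ⊕ 2 = 3.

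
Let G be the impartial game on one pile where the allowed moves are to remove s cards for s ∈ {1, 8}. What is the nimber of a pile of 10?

Grundy values for subtraction set {1, 8}:
g(0) = mex{} = 0
g(1) = mex{0} = 1
g(2) = mex{1} = 0
g(3) = mex{0} = 1
g(4) = mex{1} = 0
g(5) = mex{0} = 1
g(6) = mex{1} = 0
g(7) = mex{0} = 1
g(8) = mex{0,1} = 2
g(9) = mex{1,2} = 0
g(10) = mex{0} = 1
So g(10) = 1.

1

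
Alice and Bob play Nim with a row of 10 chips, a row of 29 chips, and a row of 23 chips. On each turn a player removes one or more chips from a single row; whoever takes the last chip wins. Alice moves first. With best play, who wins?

In binary:
  01010  (10)
  11101  (29)
  10111  (23)
  -----
  00000  (0)
The nim-sum is 0, so this is a P-position: the player to move is in a losing position under optimal play; Alice is about to move from it and so loses — Bob wins.

Bob wins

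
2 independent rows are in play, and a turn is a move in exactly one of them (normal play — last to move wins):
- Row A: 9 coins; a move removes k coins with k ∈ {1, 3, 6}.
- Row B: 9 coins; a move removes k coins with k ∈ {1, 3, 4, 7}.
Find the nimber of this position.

Build the Grundy sequence for row A with g(k) = mex{g(k−s) : s ∈ {1, 3, 6}, s ≤ k}:
g(0) = mex{} = 0
g(1) = mex{0} = 1
g(2) = mex{1} = 0
g(3) = mex{0} = 1
g(4) = mex{1} = 0
g(5) = mex{0} = 1
g(6) = mex{0,1} = 2
g(7) = mex{0,1,2} = 3
g(8) = mex{0,1,3} = 2
g(9) = mex{1,2} = 0
So g(9) = 0.
Grundy values for row B (subtraction set {1, 3, 4, 7}):
k:     0  1  2  3  4  5  6  7  8  9
g(k):  0  1  0  1  2  3  2  3  0  1
So g(9) = 1.
By the Sprague-Grundy theorem, the Grundy value of a sum of independent games is the XOR of the component values.
Combined value = 0 XOR 1 = 1.

1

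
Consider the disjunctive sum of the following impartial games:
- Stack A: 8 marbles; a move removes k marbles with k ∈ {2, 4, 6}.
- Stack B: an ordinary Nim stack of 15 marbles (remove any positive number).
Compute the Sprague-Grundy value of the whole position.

15

Build the Grundy sequence for stack A with g(k) = mex{g(k−s) : s ∈ {2, 4, 6}, s ≤ k}:
k:     0  1  2  3  4  5  6  7  8
g(k):  0  0  1  1  2  2  3  3  0
So g(8) = 0.
Stack B is a plain Nim stack of size 15, so its Grundy value is 15.
By the Sprague-Grundy theorem, the Grundy value of a sum of independent games is the XOR of the component values.
Combined value = 0 XOR 15 = 15.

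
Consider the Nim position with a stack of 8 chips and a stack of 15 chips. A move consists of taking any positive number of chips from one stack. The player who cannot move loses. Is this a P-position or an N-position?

Compute the nim-sum pairwise:
8 ⊕ 15 = 7
The nim-sum is 7 ≠ 0, so this is an N-position: the player to move can win.

N-position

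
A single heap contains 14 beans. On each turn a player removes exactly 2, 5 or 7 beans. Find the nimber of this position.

Grundy values for subtraction set {2, 5, 7}:
g(0) = mex{} = 0
g(1) = mex{} = 0
g(2) = mex{0} = 1
g(3) = mex{0} = 1
g(4) = mex{1} = 0
g(5) = mex{0,1} = 2
g(6) = mex{0} = 1
g(7) = mex{0,1,2} = 3
g(8) = mex{0,1} = 2
g(9) = mex{0,1,3} = 2
g(10) = mex{1,2} = 0
g(11) = mex{0,1,2} = 3
g(12) = mex{0,2,3} = 1
g(13) = mex{1,2,3} = 0
g(14) = mex{1,2,3} = 0
So g(14) = 0.

0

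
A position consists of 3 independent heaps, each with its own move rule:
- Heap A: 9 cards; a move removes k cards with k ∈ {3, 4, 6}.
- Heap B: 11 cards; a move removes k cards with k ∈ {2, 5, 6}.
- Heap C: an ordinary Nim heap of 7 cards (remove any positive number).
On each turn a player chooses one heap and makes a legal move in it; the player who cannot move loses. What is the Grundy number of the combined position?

Build the Grundy sequence for heap A with g(k) = mex{g(k−s) : s ∈ {3, 4, 6}, s ≤ k}:
k:     0  1  2  3  4  5  6  7  8  9
g(k):  0  0  0  1  1  1  2  2  2  0
So g(9) = 0.
For heap B, compute g(0), g(1), … with moves {2, 5, 6}:
k:     0  1  2  3  4  5  6  7  8  9 10 11
g(k):  0  0  1  1  0  2  1  3  0  2  1  0
So g(11) = 0.
Heap C is a plain Nim heap of size 7, so its Grundy value is 7.
By the Sprague-Grundy theorem, the Grundy value of a sum of independent games is the XOR of the component values.
Combined value = 0 XOR 0 XOR 7 = 7.

7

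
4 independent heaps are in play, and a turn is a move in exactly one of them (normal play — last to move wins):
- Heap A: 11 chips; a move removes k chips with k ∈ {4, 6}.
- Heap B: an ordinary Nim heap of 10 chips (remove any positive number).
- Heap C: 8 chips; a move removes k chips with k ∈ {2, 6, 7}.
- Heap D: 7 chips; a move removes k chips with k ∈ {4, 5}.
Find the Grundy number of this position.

9

Grundy values for heap A (subtraction set {4, 6}):
k:     0  1  2  3  4  5  6  7  8  9 10 11
g(k):  0  0  0  0  1  1  1  1  2  2  0  0
So g(11) = 0.
Heap B is a plain Nim heap of size 10, so its Grundy value is 10.
Grundy values for heap C (subtraction set {2, 6, 7}):
k:     0  1  2  3  4  5  6  7  8
g(k):  0  0  1  1  0  0  1  1  2
So g(8) = 2.
Build the Grundy sequence for heap D with g(k) = mex{g(k−s) : s ∈ {4, 5}, s ≤ k}:
k:     0  1  2  3  4  5  6  7
g(k):  0  0  0  0  1  1  1  1
So g(7) = 1.
The value of a disjunctive sum is the nim-sum of the parts.
Combined value = 0 ⊕ 10 ⊕ 2 ⊕ 1 = 9.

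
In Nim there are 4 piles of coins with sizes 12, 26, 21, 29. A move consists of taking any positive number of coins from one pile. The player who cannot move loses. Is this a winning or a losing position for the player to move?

Nim-sum: 12 XOR 26 XOR 21 XOR 29 = 30.
The nim-sum is 30 ≠ 0, so this is an N-position: the player to move can win.

Winning position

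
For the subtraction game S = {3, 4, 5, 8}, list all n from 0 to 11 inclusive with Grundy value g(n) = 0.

Build the Grundy sequence with g(k) = mex{g(k−s) : s ∈ {3, 4, 5, 8}, s ≤ k}:
g(0) = mex{} = 0
g(1) = mex{} = 0
g(2) = mex{} = 0
g(3) = mex{0} = 1
g(4) = mex{0} = 1
g(5) = mex{0} = 1
g(6) = mex{0,1} = 2
g(7) = mex{0,1} = 2
g(8) = mex{0,1} = 2
g(9) = mex{0,1,2} = 3
g(10) = mex{0,1,2} = 3
g(11) = mex{1,2} = 0
The P-positions (g = 0) in 0..11 are 0, 1, 2, 11.

0, 1, 2, 11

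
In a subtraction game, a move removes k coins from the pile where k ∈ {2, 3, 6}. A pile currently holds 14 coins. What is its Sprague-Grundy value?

Grundy values for subtraction set {2, 3, 6}:
k:     0  1  2  3  4  5  6  7  8  9 10 11 12 13 14
g(k):  0  0  1  1  2  0  3  1  2  0  0  1  1  2  0
So g(14) = 0.

0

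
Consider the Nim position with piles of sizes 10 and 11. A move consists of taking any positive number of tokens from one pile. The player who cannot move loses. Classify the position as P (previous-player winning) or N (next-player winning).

Compute the nim-sum pairwise:
10 XOR 11 = 1
The nim-sum is 1 ≠ 0, so this is an N-position: the player to move can win.

N-position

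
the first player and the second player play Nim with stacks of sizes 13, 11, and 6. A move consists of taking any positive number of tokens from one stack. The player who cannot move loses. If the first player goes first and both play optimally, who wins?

Compute the nim-sum pairwise:
13 ^ 11 = 6
6 ^ 6 = 0
The nim-sum is 0, so this is a P-position: the player to move is in a losing position under optimal play; the first player is about to move from it and so loses — the second player wins.

the second player wins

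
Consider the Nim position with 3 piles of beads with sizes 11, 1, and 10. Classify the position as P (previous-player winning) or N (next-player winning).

P-position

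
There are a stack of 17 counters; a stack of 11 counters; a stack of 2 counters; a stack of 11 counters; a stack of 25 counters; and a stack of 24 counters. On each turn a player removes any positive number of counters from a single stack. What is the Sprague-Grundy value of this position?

Nim-sum: 17 XOR 11 XOR 2 XOR 11 XOR 25 XOR 24 = 18.

18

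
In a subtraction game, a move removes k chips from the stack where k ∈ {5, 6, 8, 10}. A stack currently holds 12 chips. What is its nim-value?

2

Build the Grundy sequence with g(k) = mex{g(k−s) : s ∈ {5, 6, 8, 10}, s ≤ k}:
k:     0  1  2  3  4  5  6  7  8  9 10 11 12
g(k):  0  0  0  0  0  1  1  1  1  1  2  2  2
So g(12) = 2.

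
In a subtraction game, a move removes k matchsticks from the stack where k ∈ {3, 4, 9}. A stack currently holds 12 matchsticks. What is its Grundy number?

2

Build the Grundy sequence with g(k) = mex{g(k−s) : s ∈ {3, 4, 9}, s ≤ k}:
k:     0  1  2  3  4  5  6  7  8  9 10 11 12
g(k):  0  0  0  1  1  1  2  0  0  3  1  1  2
So g(12) = 2.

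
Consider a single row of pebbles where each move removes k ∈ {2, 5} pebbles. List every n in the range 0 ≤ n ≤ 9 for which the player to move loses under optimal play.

0, 1, 4, 7, 8

Grundy values for subtraction set {2, 5}:
k:     0  1  2  3  4  5  6  7  8  9
g(k):  0  0  1  1  0  2  1  0  0  1
The P-positions (g = 0) in 0..9 are 0, 1, 4, 7, 8.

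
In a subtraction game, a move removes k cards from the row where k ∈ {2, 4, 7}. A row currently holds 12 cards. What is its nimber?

Compute g(0), g(1), … for moves {2, 4, 7}:
g(0) = mex{} = 0
g(1) = mex{} = 0
g(2) = mex{0} = 1
g(3) = mex{0} = 1
g(4) = mex{0,1} = 2
g(5) = mex{0,1} = 2
g(6) = mex{1,2} = 0
g(7) = mex{0,1,2} = 3
g(8) = mex{0,2} = 1
g(9) = mex{1,2,3} = 0
g(10) = mex{0,1} = 2
g(11) = mex{0,2,3} = 1
g(12) = mex{1,2} = 0
So g(12) = 0.

0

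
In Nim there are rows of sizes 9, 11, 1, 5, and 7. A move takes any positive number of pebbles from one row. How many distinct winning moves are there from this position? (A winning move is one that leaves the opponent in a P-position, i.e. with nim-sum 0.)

Nim-sum: 9 ^ 11 ^ 1 ^ 5 ^ 7 = 1.
The overall nim-sum is X = 1. A row of size p has a winning move iff p XOR X < p (reduce it to p XOR X).
  9: 9 XOR 1 = 8 < 9 — winning move (to 8).
  11: 11 XOR 1 = 10 < 11 — winning move (to 10).
  1: 1 XOR 1 = 0 < 1 — winning move (to 0).
  5: 5 XOR 1 = 4 < 5 — winning move (to 4).
  7: 7 XOR 1 = 6 < 7 — winning move (to 6).
That gives 5 winning moves.

5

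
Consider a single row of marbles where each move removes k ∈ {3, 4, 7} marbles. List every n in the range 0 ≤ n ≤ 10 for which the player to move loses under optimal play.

Compute g(0), g(1), … for moves {3, 4, 7}:
g(0) = mex{} = 0
g(1) = mex{} = 0
g(2) = mex{} = 0
g(3) = mex{0} = 1
g(4) = mex{0} = 1
g(5) = mex{0} = 1
g(6) = mex{0,1} = 2
g(7) = mex{0,1} = 2
g(8) = mex{0,1} = 2
g(9) = mex{0,1,2} = 3
g(10) = mex{1,2} = 0
The P-positions (g = 0) in 0..10 are 0, 1, 2, 10.

0, 1, 2, 10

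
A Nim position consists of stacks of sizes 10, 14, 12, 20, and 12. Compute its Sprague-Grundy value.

16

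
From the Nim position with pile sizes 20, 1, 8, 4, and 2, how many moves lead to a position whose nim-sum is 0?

Nim-sum: 20 XOR 1 XOR 8 XOR 4 XOR 2 = 27.
The overall nim-sum is X = 27. A pile of size p has a winning move iff p XOR X < p (reduce it to p XOR X).
  20: 20 XOR 27 = 15 < 20 — winning move (to 15).
  1: 1 XOR 27 = 26 ≥ 1 — no move.
  8: 8 XOR 27 = 19 ≥ 8 — no move.
  4: 4 XOR 27 = 31 ≥ 4 — no move.
  2: 2 XOR 27 = 25 ≥ 2 — no move.
That gives 1 winning move.

1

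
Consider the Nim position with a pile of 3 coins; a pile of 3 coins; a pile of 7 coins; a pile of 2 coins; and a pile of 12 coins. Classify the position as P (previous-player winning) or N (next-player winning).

N-position

In binary:
  0011  (3)
  0011  (3)
  0111  (7)
  0010  (2)
  1100  (12)
  ----
  1001  (9)
The nim-sum is 9 ≠ 0, so this is an N-position: the player to move can win.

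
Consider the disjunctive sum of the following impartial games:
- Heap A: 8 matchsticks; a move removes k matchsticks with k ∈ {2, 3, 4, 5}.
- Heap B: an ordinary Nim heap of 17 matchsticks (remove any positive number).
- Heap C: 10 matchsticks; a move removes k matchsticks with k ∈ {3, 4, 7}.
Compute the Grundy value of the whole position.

Build the Grundy sequence for heap A with g(k) = mex{g(k−s) : s ∈ {2, 3, 4, 5}, s ≤ k}:
g(0) = mex{} = 0
g(1) = mex{} = 0
g(2) = mex{0} = 1
g(3) = mex{0} = 1
g(4) = mex{0,1} = 2
g(5) = mex{0,1} = 2
g(6) = mex{0,1,2} = 3
g(7) = mex{1,2} = 0
g(8) = mex{1,2,3} = 0
So g(8) = 0.
Heap B is a plain Nim heap of size 17, so its Grundy value is 17.
Build the Grundy sequence for heap C with g(k) = mex{g(k−s) : s ∈ {3, 4, 7}, s ≤ k}:
g(0) = mex{} = 0
g(1) = mex{} = 0
g(2) = mex{} = 0
g(3) = mex{0} = 1
g(4) = mex{0} = 1
g(5) = mex{0} = 1
g(6) = mex{0,1} = 2
g(7) = mex{0,1} = 2
g(8) = mex{0,1} = 2
g(9) = mex{0,1,2} = 3
g(10) = mex{1,2} = 0
So g(10) = 0.
By the Sprague-Grundy theorem, the Grundy value of a sum of independent games is the XOR of the component values.
Combined value = 0 XOR 17 XOR 0 = 17.

17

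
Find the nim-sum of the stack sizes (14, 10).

4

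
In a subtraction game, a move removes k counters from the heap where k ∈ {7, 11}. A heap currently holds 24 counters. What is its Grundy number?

Compute g(0), g(1), … for moves {7, 11}:
k:     0  1  2  3  4  5  6  7  8  9 10 11 12 13 14 15 16 17 18 19 20 21 22 23 24
g(k):  0  0  0  0  0  0  0  1  1  1  1  1  1  1  2  2  2  2  0  0  0  0  0  0  0
So g(24) = 0.

0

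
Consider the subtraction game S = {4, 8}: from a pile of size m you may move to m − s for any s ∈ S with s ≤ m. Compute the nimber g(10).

Grundy values for subtraction set {4, 8}:
g(0) = mex{} = 0
g(1) = mex{} = 0
g(2) = mex{} = 0
g(3) = mex{} = 0
g(4) = mex{0} = 1
g(5) = mex{0} = 1
g(6) = mex{0} = 1
g(7) = mex{0} = 1
g(8) = mex{0,1} = 2
g(9) = mex{0,1} = 2
g(10) = mex{0,1} = 2
So g(10) = 2.

2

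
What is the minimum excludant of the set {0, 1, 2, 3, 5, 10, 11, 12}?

4

The values 0, 1, 2, 3 are all present; 4 is the first non-negative integer missing from the set.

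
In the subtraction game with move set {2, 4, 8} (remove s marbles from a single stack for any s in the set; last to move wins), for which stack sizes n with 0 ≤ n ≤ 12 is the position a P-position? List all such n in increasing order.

0, 1, 6, 7, 12

Build the Grundy sequence with g(k) = mex{g(k−s) : s ∈ {2, 4, 8}, s ≤ k}:
k:     0  1  2  3  4  5  6  7  8  9 10 11 12
g(k):  0  0  1  1  2  2  0  0  1  1  2  2  0
The P-positions (g = 0) in 0..12 are 0, 1, 6, 7, 12.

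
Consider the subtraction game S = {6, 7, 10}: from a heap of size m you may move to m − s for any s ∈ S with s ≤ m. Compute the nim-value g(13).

Build the Grundy sequence with g(k) = mex{g(k−s) : s ∈ {6, 7, 10}, s ≤ k}:
g(0) = mex{} = 0
g(1) = mex{} = 0
g(2) = mex{} = 0
g(3) = mex{} = 0
g(4) = mex{} = 0
g(5) = mex{} = 0
g(6) = mex{0} = 1
g(7) = mex{0} = 1
g(8) = mex{0} = 1
g(9) = mex{0} = 1
g(10) = mex{0} = 1
g(11) = mex{0} = 1
g(12) = mex{0,1} = 2
g(13) = mex{0,1} = 2
So g(13) = 2.

2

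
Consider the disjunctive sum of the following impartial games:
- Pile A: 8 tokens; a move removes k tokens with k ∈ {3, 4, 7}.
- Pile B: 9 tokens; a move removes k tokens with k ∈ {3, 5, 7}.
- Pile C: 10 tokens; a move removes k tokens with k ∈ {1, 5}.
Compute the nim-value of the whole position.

1

Grundy values for pile A (subtraction set {3, 4, 7}):
g(0) = mex{} = 0
g(1) = mex{} = 0
g(2) = mex{} = 0
g(3) = mex{0} = 1
g(4) = mex{0} = 1
g(5) = mex{0} = 1
g(6) = mex{0,1} = 2
g(7) = mex{0,1} = 2
g(8) = mex{0,1} = 2
So g(8) = 2.
Grundy values for pile B (subtraction set {3, 5, 7}):
g(0) = mex{} = 0
g(1) = mex{} = 0
g(2) = mex{} = 0
g(3) = mex{0} = 1
g(4) = mex{0} = 1
g(5) = mex{0} = 1
g(6) = mex{0,1} = 2
g(7) = mex{0,1} = 2
g(8) = mex{0,1} = 2
g(9) = mex{0,1,2} = 3
So g(9) = 3.
For pile C, compute g(0), g(1), … with moves {1, 5}:
g(0) = mex{} = 0
g(1) = mex{0} = 1
g(2) = mex{1} = 0
g(3) = mex{0} = 1
g(4) = mex{1} = 0
g(5) = mex{0} = 1
g(6) = mex{1} = 0
g(7) = mex{0} = 1
g(8) = mex{1} = 0
g(9) = mex{0} = 1
g(10) = mex{1} = 0
So g(10) = 0.
The value of a disjunctive sum is the nim-sum of the parts.
Combined value = 2 XOR 3 XOR 0 = 1.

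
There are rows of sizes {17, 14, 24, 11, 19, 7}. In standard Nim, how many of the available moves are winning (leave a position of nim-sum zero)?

3

Bitwise XOR of the heap sizes:
  10001  (17)
  01110  (14)
  11000  (24)
  01011  (11)
  10011  (19)
  00111  (7)
  -----
  11000  (24)
The overall nim-sum is X = 24. A row of size p has a winning move iff p XOR X < p (reduce it to p XOR X).
  17: 17 XOR 24 = 9 < 17 — winning move (to 9).
  14: 14 XOR 24 = 22 ≥ 14 — no move.
  24: 24 XOR 24 = 0 < 24 — winning move (to 0).
  11: 11 XOR 24 = 19 ≥ 11 — no move.
  19: 19 XOR 24 = 11 < 19 — winning move (to 11).
  7: 7 XOR 24 = 31 ≥ 7 — no move.
That gives 3 winning moves.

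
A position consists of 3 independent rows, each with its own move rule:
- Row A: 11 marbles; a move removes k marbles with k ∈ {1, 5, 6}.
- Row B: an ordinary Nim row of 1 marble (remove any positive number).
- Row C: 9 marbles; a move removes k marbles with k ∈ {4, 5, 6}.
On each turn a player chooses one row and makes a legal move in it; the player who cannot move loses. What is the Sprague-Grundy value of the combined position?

3

For row A, compute g(0), g(1), … with moves {1, 5, 6}:
k:     0  1  2  3  4  5  6  7  8  9 10 11
g(k):  0  1  0  1  0  1  2  3  2  3  2  0
So g(11) = 0.
Row B is a plain Nim row of size 1, so its Grundy value is 1.
For row C, compute g(0), g(1), … with moves {4, 5, 6}:
k:     0  1  2  3  4  5  6  7  8  9
g(k):  0  0  0  0  1  1  1  1  2  2
So g(9) = 2.
The value of a disjunctive sum is the nim-sum of the parts.
Combined value = 0 ⊕ 1 ⊕ 2 = 3.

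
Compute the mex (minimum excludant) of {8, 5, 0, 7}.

1

0 is in the set but 1 is not, so the mex is 1.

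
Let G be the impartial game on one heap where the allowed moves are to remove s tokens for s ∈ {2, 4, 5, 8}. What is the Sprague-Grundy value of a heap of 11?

2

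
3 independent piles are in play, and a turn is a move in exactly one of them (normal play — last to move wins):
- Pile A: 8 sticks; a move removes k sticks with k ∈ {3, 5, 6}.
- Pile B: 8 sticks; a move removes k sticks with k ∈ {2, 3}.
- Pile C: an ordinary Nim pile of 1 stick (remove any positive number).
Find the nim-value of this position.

2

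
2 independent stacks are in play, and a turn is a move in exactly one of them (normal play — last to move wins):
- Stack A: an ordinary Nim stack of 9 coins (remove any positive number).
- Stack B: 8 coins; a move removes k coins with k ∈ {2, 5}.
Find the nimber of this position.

Stack A is a plain Nim stack of size 9, so its Grundy value is 9.
Grundy values for stack B (subtraction set {2, 5}):
g(0) = mex{} = 0
g(1) = mex{} = 0
g(2) = mex{0} = 1
g(3) = mex{0} = 1
g(4) = mex{1} = 0
g(5) = mex{0,1} = 2
g(6) = mex{0} = 1
g(7) = mex{1,2} = 0
g(8) = mex{1} = 0
So g(8) = 0.
By the Sprague-Grundy theorem, the Grundy value of a sum of independent games is the XOR of the component values.
Combined value = 9 XOR 0 = 9.

9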